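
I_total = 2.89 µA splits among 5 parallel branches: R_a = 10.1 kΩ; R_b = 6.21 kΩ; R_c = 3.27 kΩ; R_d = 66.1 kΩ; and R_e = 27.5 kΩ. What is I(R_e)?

I ≈ 0.170 µA

Total conductance ΣG = 1/10.1 + 1/6.21 + 1/3.27 + 1/66.1 + 1/27.5 = 0.6173 (units of 1/kΩ).
By the current-divider rule, I = I_total · G_k/ΣG = 2.89 × 0.05890 = 0.1702 µA.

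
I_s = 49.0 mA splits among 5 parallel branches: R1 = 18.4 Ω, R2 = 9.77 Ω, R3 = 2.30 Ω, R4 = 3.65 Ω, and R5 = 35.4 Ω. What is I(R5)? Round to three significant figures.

Conductances: ΣG = 1/18.4 + 1/9.77 + 1/2.30 + 1/3.65 + 1/35.4 = 0.8937 (1/Ω).
Current divider: I(R5) = I_s · G_k/ΣG = 49.0 × (0.02825/0.8937) = 49.0 × 0.03161 = 1.549 mA.

I ≈ 1.55 mA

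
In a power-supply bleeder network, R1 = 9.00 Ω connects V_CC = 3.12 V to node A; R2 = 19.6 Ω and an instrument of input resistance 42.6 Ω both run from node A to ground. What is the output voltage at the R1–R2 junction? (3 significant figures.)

R2 ‖ R_L = (19.6 × 42.6)/(19.6 + 42.6) = 13.42 Ω.
Now apply the divider: V_out = 3.12 × 0.5986 = 1.868 V.
(Unloaded it would be 2.14 V; the load pulls it down.)

V_out ≈ 1.87 V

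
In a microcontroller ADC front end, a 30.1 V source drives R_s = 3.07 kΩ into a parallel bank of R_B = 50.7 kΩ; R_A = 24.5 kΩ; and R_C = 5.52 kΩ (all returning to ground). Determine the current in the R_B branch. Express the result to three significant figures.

I ≈ 0.341 mA

Combine the parallel branches: R_p = (1/50.7 + 1/24.5 + 1/5.52)⁻¹ = 4.137 kΩ.
Node voltage V_A = V_DC · R_p/(R_s + R_p) = 30.1 × 0.5740 = 17.28 V.
I(R_B) = V_A / R_B = 17.28/50.7 = 0.3408 mA.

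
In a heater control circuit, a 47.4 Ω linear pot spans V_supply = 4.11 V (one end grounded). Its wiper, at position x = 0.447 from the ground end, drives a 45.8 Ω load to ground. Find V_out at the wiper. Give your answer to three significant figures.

Lower segment x·R_p = 21.19 Ω; upper segment (1−x)·R_p = 26.21 Ω.
(x·R_p) ‖ R_L = 14.49 Ω.
Then V_out = V_supply · 14.49/(26.21 + 14.49) = 1.463 V.

V_out ≈ 1.46 V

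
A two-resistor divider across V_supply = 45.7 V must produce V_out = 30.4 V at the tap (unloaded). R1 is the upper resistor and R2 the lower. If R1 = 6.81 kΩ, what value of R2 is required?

R2 ≈ 13.5 kΩ

The divider ratio is R2/(R1+R2) = 30.4/45.7 = 0.6652.
So R2 = R1 · V_out/(V_supply − V_out) = 6.81 × 30.4/(45.7 − 30.4) = 6.81 × 1.987 = 13.53 kΩ.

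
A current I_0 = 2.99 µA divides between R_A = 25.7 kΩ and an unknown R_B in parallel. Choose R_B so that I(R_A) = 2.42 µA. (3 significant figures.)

In a two-way split, I_A/I_0 = R_B/(R_A + R_B).
2.42/2.99 = R_B/(R_A + R_B) → R_B = R_A · (0.8094)/(1 − 0.8094) = 25.7 × 4.246 = 109.1 kΩ.

R_B ≈ 109 kΩ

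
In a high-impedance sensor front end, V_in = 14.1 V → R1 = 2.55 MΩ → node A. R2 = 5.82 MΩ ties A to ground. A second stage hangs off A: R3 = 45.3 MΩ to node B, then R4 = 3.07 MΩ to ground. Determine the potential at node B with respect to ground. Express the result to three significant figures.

Node A sees R2 in parallel with the series input of stage 2, R3 + R4 = 48.37 MΩ.
Effective lower resistance at A: R2 ‖ 48.37 = 5.195 MΩ.
V_A = 14.1 × 5.195/(2.55 + 5.195) = 9.458 V.
V_B = V_A × 0.06347 = 0.6003 V.

V_B ≈ 0.600 V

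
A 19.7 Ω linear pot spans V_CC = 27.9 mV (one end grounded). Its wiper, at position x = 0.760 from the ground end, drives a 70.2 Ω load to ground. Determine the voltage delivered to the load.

The pot divides into 4.728 Ω above the wiper and 14.97 Ω below.
R_L loads the lower segment: effective lower R = 12.34 Ω.
Loaded-divider output: V_out = 27.9 × 0.7230 = 20.17 mV.
(Unloaded: V_out = x·V_CC = 21.2 mV.)

V_out ≈ 20.2 mV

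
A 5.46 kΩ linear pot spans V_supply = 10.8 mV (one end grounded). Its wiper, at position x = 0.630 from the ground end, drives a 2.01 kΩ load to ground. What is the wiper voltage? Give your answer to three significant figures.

V_out ≈ 4.17 mV

Lower segment x·R_p = 3.440 kΩ; upper segment (1−x)·R_p = 2.020 kΩ.
R_L loads the lower segment: effective lower R = 1.269 kΩ.
Loaded-divider output: V_out = 10.8 × 0.3857 = 4.166 mV.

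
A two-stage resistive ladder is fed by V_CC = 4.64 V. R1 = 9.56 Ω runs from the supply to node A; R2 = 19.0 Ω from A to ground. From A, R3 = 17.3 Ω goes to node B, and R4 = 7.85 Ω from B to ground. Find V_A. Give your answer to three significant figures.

The second stage (R3 + R4 = 25.15 Ω) loads node A in parallel with R2.
R2 ‖ (R3+R4) = 10.82 Ω.
V_A = 4.64 × 10.82/(9.56 + 10.82) = 2.464 V.

V_A ≈ 2.46 V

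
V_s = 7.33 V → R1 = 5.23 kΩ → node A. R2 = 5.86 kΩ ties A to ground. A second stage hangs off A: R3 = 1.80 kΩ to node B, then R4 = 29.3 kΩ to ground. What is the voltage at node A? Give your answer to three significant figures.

The second stage (R3 + R4 = 31.10 kΩ) loads node A in parallel with R2.
Effective lower resistance at A: R2 ‖ 31.10 = 4.931 kΩ.
So V_A = 7.33 × 0.4853 = 3.557 V.

V_A ≈ 3.56 V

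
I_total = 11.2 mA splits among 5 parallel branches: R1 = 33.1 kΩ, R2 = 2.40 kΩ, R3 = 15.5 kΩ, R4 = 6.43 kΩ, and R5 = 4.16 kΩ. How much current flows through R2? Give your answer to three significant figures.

I ≈ 5.14 mA

Total conductance ΣG = 1/33.1 + 1/2.40 + 1/15.5 + 1/6.43 + 1/4.16 = 0.9073 (units of 1/kΩ).
By the current-divider rule, I = I_total · G_k/ΣG = 11.2 × 0.4592 = 5.143 mA.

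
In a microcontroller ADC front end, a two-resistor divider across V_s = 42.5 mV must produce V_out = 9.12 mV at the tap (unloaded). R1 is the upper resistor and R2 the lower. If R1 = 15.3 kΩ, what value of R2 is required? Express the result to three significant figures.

V_out/V_s = R2/(R1+R2) = 0.2146.
R2 = R1 · 0.2146/(1 − 0.2146) = 4.180 kΩ.

R2 ≈ 4.18 kΩ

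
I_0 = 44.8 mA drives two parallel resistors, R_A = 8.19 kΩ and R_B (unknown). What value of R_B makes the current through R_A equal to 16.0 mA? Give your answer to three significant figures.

R_B ≈ 4.55 kΩ

The fraction through R_A equals R_B/(R_A+R_B).
16.0/44.8 = R_B/(R_A + R_B) → R_B = R_A · (0.3571)/(1 − 0.3571) = 8.19 × 0.5556 = 4.550 kΩ.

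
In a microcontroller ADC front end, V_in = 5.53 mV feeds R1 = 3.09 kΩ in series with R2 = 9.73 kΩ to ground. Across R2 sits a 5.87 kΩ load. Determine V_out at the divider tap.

V_out ≈ 3.00 mV

First combine the lower leg with the load: R2 ‖ R_L = 3.661 kΩ.
Voltage divider with the loaded lower leg: V_out = 5.53 × 3.661/(3.09 + 3.661) = 5.53 × 0.5423 = 2.999 mV.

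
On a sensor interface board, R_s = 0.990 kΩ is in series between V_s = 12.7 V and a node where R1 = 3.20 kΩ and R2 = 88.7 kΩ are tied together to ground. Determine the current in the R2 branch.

Combine the parallel branches: R_p = (1/3.20 + 1/88.7)⁻¹ = 3.089 kΩ.
V_A = 12.7 × 3.089/4.079 = 9.617 V.
Branch current I = V_A/R2 = 9.617/88.7 = 0.1084 mA.
(Equivalently: I_total = 3.114 mA, then current-divider fraction G_k/ΣG = 0.03482.)

I ≈ 0.108 mA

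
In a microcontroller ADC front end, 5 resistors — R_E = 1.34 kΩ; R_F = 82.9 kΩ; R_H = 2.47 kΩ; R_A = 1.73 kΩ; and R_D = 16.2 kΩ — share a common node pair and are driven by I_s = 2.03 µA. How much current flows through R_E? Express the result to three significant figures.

Conductances: ΣG = 1/1.34 + 1/82.9 + 1/2.47 + 1/1.73 + 1/16.2 = 1.803 (1/kΩ).
By the current-divider rule, I = I_s · G_k/ΣG = 2.03 × 0.4139 = 0.8402 µA.

I ≈ 0.840 µA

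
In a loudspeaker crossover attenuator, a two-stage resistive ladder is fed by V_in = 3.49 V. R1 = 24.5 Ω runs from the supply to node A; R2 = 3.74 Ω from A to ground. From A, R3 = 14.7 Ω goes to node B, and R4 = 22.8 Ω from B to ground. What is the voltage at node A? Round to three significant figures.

V_A ≈ 0.425 V

The second stage (R3 + R4 = 37.50 Ω) loads node A in parallel with R2.
R2 ‖ (R3+R4) = 3.401 Ω.
So V_A = 3.49 × 0.1219 = 0.4254 V.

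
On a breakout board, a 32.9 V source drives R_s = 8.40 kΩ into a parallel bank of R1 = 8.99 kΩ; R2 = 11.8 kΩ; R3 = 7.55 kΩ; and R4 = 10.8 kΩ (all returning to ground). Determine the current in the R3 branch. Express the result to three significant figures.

I ≈ 0.961 mA

Equivalent of the parallel group: R_p = 2.375 kΩ.
Node voltage V_A = V_supply · R_p/(R_s + R_p) = 32.9 × 0.2204 = 7.252 V.
I(R3) = V_A / R3 = 7.252/7.55 = 0.9605 mA.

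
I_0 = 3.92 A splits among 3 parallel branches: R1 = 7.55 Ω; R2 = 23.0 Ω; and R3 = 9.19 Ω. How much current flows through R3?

I ≈ 1.50 A

Total conductance ΣG = 1/7.55 + 1/23.0 + 1/9.19 = 0.2847 (units of 1/Ω).
Current divider: I(R3) = I_0 · G_k/ΣG = 3.92 × (0.1088/0.2847) = 3.92 × 0.3821 = 1.498 A.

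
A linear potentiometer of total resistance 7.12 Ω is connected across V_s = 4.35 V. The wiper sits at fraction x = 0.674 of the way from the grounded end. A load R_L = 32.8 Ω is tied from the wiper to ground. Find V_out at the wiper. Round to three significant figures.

The pot divides into 2.321 Ω above the wiper and 4.799 Ω below.
R_L loads the lower segment: effective lower R = 4.186 Ω.
V_out = 4.35 × 4.186/(2.321 + 4.186) = 2.798 V.

V_out ≈ 2.80 V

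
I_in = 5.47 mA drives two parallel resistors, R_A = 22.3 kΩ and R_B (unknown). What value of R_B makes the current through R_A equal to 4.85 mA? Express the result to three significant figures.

In a two-way split, I_A/I_in = R_B/(R_A + R_B).
With f = 0.8867, R_B = R_A · f/(1−f) = 22.3 × 7.823 = 174.4 kΩ.

R_B ≈ 174 kΩ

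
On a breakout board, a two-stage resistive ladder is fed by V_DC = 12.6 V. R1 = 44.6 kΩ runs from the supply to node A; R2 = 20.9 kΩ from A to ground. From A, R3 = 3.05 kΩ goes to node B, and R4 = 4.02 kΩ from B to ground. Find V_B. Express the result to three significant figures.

Looking into the second stage from A: R3 + R4 = 7.070 kΩ appears in parallel with R2.
Effective lower resistance at A: R2 ‖ 7.070 = 5.283 kΩ.
V_A = 12.6 × 5.283/(44.6 + 5.283) = 1.334 V.
V_B = V_A × 0.5686 = 0.7587 V.

V_B ≈ 0.759 V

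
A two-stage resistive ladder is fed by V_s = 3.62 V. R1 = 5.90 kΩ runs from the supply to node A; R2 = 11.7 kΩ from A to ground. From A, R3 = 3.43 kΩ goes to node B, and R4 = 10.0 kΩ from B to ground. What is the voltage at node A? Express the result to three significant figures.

The second stage (R3 + R4 = 13.43 kΩ) loads node A in parallel with R2.
Effective lower resistance at A: R2 ‖ 13.43 = 6.253 kΩ.
V_A = 3.62 × 6.253/(5.90 + 6.253) = 1.863 V.

V_A ≈ 1.86 V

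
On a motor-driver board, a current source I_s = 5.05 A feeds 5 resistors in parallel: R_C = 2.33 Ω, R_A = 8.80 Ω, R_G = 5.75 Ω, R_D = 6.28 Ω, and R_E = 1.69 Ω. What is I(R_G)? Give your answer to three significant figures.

Conductances: ΣG = 1/2.33 + 1/8.80 + 1/5.75 + 1/6.28 + 1/1.69 = 1.468 (1/Ω).
R_G takes the fraction G_k/ΣG = 0.1739/1.468 = 0.1185, so I = 5.05 × 0.1185 = 0.5984 A.

I ≈ 0.598 A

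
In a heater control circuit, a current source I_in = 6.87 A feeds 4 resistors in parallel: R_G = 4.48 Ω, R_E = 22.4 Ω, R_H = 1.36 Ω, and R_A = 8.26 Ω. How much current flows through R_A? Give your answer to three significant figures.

I ≈ 0.740 A

Total conductance ΣG = 1/4.48 + 1/22.4 + 1/1.36 + 1/8.26 = 1.124 (units of 1/Ω).
Current divider: I(R_A) = I_in · G_k/ΣG = 6.87 × (0.1211/1.124) = 6.87 × 0.1077 = 0.7398 A.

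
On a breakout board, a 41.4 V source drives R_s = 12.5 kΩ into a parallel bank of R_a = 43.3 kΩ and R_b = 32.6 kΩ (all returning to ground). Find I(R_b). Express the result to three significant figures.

Combine the parallel branches: R_p = (1/43.3 + 1/32.6)⁻¹ = 18.60 kΩ.
Node voltage V_A = V_s · R_p/(R_s + R_p) = 41.4 × 0.5980 = 24.76 V.
Branch current I = V_A/R_b = 24.76/32.6 = 0.7595 mA.

I ≈ 0.759 mA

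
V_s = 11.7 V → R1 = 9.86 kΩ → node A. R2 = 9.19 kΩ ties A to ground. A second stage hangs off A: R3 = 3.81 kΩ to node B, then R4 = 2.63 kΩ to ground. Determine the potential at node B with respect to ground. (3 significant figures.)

V_B ≈ 1.33 V

The second stage (R3 + R4 = 6.440 kΩ) loads node A in parallel with R2.
Effective lower resistance at A: R2 ‖ 6.440 = 3.787 kΩ.
First divider: V_A = V_s · 3.787/(9.86 + 3.787) = 3.246 V.
Stage 2 is unloaded, so V_B = V_A · R4/(R3+R4) = 3.246 × 2.63/6.440 = 1.326 V.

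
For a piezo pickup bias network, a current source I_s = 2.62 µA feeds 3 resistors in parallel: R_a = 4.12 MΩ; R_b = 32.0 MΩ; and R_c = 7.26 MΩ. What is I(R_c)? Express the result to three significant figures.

Conductances: ΣG = 1/4.12 + 1/32.0 + 1/7.26 = 0.4117 (1/MΩ).
Current divider: I(R_c) = I_s · G_k/ΣG = 2.62 × (0.1377/0.4117) = 2.62 × 0.3346 = 0.8765 µA.

I ≈ 0.877 µA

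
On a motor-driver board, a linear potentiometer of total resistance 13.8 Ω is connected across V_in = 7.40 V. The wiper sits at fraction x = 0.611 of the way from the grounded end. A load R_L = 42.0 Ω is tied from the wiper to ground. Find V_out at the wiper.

Lower segment x·R_p = 8.432 Ω; upper segment (1−x)·R_p = 5.368 Ω.
R_L loads the lower segment: effective lower R = 7.022 Ω.
Loaded-divider output: V_out = 7.40 × 0.5667 = 4.194 V.

V_out ≈ 4.19 V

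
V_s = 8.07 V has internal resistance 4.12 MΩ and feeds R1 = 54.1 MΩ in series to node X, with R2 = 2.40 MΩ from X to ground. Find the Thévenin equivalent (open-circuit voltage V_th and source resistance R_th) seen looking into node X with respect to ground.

R1' = 4.12 + 54.1 = 58.22 MΩ (source resistance + R1).
V_th is the unloaded tap voltage: V_s · R2/(R1'+R2) = 8.07 × 0.03959 = 0.3195 V.
With V_s suppressed (replaced by a short), R_th = R1' ‖ R2 = (58.22 × 2.40)/(58.22 + 2.40) = 2.305 MΩ.

V_th ≈ 0.319 V, R_th ≈ 2.30 MΩ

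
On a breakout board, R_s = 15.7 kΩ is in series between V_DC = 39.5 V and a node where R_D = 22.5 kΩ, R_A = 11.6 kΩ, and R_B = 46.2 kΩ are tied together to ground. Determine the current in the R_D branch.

Parallel bank: R_p = 1/(1/22.5 + 1/11.6 + 1/46.2) = 6.566 kΩ.
V_A = 39.5 × 6.566/22.27 = 11.65 V.
Branch current I = V_A/R_D = 11.65/22.5 = 0.5177 mA.

I ≈ 0.518 mA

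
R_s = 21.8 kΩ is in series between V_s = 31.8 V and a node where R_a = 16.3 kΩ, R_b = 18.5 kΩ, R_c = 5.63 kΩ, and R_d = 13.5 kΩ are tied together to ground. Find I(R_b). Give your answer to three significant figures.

I ≈ 0.191 mA

Combine the parallel branches: R_p = (1/16.3 + 1/18.5 + 1/5.63 + 1/13.5)⁻¹ = 2.724 kΩ.
Node voltage V_A = V_s · R_p/(R_s + R_p) = 31.8 × 0.1111 = 3.532 V.
Branch current I = V_A/R_b = 3.532/18.5 = 0.1909 mA.
(Equivalently: I_total = 1.297 mA, then current-divider fraction G_k/ΣG = 0.1472.)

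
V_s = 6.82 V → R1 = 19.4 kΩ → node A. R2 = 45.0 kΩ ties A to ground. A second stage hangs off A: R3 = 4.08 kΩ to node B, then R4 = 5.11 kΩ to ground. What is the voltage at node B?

V_B ≈ 1.07 V

The second stage (R3 + R4 = 9.190 kΩ) loads node A in parallel with R2.
R2 ‖ (R3+R4) = 7.631 kΩ.
V_A = 6.82 × 7.631/(19.4 + 7.631) = 1.925 V.
V_B = V_A × 0.5560 = 1.071 V.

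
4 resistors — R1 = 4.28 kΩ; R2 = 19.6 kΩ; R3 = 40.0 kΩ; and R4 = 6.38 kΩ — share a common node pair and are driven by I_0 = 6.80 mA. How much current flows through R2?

Conductances: ΣG = 1/4.28 + 1/19.6 + 1/40.0 + 1/6.38 = 0.4664 (1/kΩ).
By the current-divider rule, I = I_0 · G_k/ΣG = 6.80 × 0.1094 = 0.7439 mA.

I ≈ 0.744 mA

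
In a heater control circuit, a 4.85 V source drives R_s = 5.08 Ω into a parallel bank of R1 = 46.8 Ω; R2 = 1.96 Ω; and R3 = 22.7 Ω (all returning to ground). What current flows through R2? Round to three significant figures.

I ≈ 0.631 A

Equivalent of the parallel group: R_p = 1.737 Ω.
Node voltage V_A = V_supply · R_p/(R_s + R_p) = 4.85 × 0.2548 = 1.236 V.
I(R2) = V_A / R2 = 1.236/1.96 = 0.6306 A.
(Check via current divider: I_total = 0.7114 A; share G_k/ΣG = 0.8863 → same result.)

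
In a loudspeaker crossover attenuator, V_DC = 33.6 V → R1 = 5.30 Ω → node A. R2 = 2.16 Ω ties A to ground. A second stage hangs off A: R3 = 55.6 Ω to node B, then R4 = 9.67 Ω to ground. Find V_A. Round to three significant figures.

V_A ≈ 9.51 V

The second stage (R3 + R4 = 65.27 Ω) loads node A in parallel with R2.
Effective lower resistance at A: R2 ‖ 65.27 = 2.091 Ω.
First divider: V_A = V_DC · 2.091/(5.30 + 2.091) = 9.505 V.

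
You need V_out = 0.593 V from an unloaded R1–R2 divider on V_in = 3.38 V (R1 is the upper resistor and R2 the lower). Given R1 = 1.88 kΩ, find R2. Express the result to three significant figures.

R2 ≈ 0.400 kΩ

The divider ratio is R2/(R1+R2) = 0.593/3.38 = 0.1754.
So R2 = R1 · V_out/(V_in − V_out) = 1.88 × 0.593/(3.38 − 0.593) = 1.88 × 0.2128 = 0.4000 kΩ.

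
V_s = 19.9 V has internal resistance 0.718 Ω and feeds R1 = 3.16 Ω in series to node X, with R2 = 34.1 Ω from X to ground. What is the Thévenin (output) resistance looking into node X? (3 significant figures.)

R_th ≈ 3.48 Ω

R1' = 0.718 + 3.16 = 3.878 Ω (source resistance + R1).
Zeroing V_s shorts the top of R1' to ground, so R_th = R1' ‖ R2 = 3.482 Ω.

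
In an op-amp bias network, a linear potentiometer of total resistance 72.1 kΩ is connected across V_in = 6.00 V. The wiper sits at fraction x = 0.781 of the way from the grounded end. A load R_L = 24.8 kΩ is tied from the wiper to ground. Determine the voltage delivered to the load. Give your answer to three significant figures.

V_out ≈ 3.13 V

Lower segment x·R_p = 56.31 kΩ; upper segment (1−x)·R_p = 15.79 kΩ.
(x·R_p) ‖ R_L = 17.22 kΩ.
V_out = 6.00 × 17.22/(15.79 + 17.22) = 3.130 V.
(Unloaded: V_out = x·V_in = 4.69 V.)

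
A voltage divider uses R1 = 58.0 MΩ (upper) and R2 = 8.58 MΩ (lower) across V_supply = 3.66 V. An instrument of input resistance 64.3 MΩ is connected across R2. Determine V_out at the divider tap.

R2 ‖ R_L = (8.58 × 64.3)/(8.58 + 64.3) = 7.570 MΩ.
Then V_out = V_supply · R2'/(R1 + R2') = 3.66 × 7.570/65.57 = 0.4225 V.

V_out ≈ 0.423 V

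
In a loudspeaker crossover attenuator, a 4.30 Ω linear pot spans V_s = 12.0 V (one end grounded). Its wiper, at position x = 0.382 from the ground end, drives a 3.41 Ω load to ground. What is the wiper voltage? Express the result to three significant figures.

The pot divides into 2.657 Ω above the wiper and 1.643 Ω below.
(x·R_p) ‖ R_L = 1.109 Ω.
Then V_out = V_s · 1.109/(2.657 + 1.109) = 3.532 V.

V_out ≈ 3.53 V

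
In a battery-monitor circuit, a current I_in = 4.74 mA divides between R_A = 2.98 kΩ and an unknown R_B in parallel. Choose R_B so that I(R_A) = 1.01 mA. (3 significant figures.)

R_B ≈ 0.807 kΩ

The fraction through R_A equals R_B/(R_A+R_B).
1.01/4.74 = R_B/(R_A + R_B) → R_B = R_A · (0.2131)/(1 − 0.2131) = 2.98 × 0.2708 = 0.8069 kΩ.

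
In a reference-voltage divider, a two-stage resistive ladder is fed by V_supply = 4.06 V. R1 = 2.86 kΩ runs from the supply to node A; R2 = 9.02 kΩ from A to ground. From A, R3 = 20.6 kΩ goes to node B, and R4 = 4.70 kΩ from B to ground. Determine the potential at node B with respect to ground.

V_B ≈ 0.527 V

Looking into the second stage from A: R3 + R4 = 25.30 kΩ appears in parallel with R2.
R2 ‖ (R3+R4) = 6.649 kΩ.
So V_A = 4.06 × 0.6992 = 2.839 V.
V_B = V_A × 0.1858 = 0.5274 V.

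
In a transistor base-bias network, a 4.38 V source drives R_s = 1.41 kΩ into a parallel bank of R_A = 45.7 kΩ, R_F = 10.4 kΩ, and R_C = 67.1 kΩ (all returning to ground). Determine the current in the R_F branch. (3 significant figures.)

I ≈ 0.355 mA

Parallel bank: R_p = 1/(1/45.7 + 1/10.4 + 1/67.1) = 7.522 kΩ.
Node voltage V_A = V_DC · R_p/(R_s + R_p) = 4.38 × 0.8421 = 3.689 V.
I(R_F) = V_A / R_F = 3.689/10.4 = 0.3547 mA.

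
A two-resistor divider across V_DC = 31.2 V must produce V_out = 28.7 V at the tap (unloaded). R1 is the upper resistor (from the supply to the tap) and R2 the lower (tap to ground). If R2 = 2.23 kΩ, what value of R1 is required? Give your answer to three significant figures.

V_out/V_DC = R2/(R1+R2) = 0.9199.
R1 = R2·(1/k − 1) = 2.23 × 0.08711 = 0.1943 kΩ.

R1 ≈ 0.194 kΩ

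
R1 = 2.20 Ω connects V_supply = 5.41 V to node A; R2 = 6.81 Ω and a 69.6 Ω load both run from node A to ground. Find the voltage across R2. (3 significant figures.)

The load sits in parallel with R2, giving an effective lower resistance R2' = R2·R_L/(R2+R_L) = 6.203 Ω.
Then V_out = V_supply · R2'/(R1 + R2') = 5.41 × 6.203/8.403 = 3.994 V.
(Unloaded it would be 4.09 V; the load pulls it down.)

V_out ≈ 3.99 V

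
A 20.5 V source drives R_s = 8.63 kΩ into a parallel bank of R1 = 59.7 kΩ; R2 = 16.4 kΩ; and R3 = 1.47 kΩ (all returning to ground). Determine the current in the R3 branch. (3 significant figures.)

I ≈ 1.85 mA

Parallel bank: R_p = 1/(1/59.7 + 1/16.4 + 1/1.47) = 1.319 kΩ.
V_A by voltage divider: V_A = 20.5 × 1.319/(8.63 + 1.319) = 2.718 V.
I(R3) = V_A / R3 = 2.718/1.47 = 1.849 mA.
(Equivalently: I_total = 2.060 mA, then current-divider fraction G_k/ΣG = 0.8975.)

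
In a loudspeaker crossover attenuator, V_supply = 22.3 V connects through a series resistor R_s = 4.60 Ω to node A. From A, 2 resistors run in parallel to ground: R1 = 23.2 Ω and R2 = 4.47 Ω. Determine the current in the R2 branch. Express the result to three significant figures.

Combine the parallel branches: R_p = (1/23.2 + 1/4.47)⁻¹ = 3.748 Ω.
V_A = 22.3 × 3.748/8.348 = 10.01 V.
I(R2) = V_A / R2 = 10.01/4.47 = 2.240 A.

I ≈ 2.24 A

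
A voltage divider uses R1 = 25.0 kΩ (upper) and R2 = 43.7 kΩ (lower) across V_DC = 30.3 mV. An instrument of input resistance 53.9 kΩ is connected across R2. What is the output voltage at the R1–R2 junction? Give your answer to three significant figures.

The load sits in parallel with R2, giving an effective lower resistance R2' = R2·R_L/(R2+R_L) = 24.13 kΩ.
Voltage divider with the loaded lower leg: V_out = 30.3 × 24.13/(25.0 + 24.13) = 30.3 × 0.4912 = 14.88 mV.
(Unloaded it would be 19.3 mV; the load pulls it down.)

V_out ≈ 14.9 mV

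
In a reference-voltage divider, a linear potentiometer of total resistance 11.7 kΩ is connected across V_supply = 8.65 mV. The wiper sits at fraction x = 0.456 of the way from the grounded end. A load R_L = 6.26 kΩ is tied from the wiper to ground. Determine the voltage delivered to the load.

The pot divides into 6.365 kΩ above the wiper and 5.335 kΩ below.
(x·R_p) ‖ R_L = 2.880 kΩ.
Then V_out = V_supply · 2.880/(6.365 + 2.880) = 2.695 mV.
(Unloaded: V_out = x·V_supply = 3.94 mV.)

V_out ≈ 2.69 mV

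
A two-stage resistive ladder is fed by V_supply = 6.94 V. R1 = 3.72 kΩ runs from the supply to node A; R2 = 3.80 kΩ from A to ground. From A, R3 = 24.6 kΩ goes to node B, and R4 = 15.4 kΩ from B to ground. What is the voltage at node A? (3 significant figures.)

V_A ≈ 3.35 V

Looking into the second stage from A: R3 + R4 = 40.00 kΩ appears in parallel with R2.
R2 ‖ (R3+R4) = 3.470 kΩ.
First divider: V_A = V_supply · 3.470/(3.72 + 3.470) = 3.350 V.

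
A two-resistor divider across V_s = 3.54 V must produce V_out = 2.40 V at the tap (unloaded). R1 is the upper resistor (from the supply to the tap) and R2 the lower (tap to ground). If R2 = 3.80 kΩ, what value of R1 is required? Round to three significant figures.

R1 ≈ 1.81 kΩ

The divider ratio is R2/(R1+R2) = 2.40/3.54 = 0.6780.
Rearranging, R1 = R2·(1−k)/k = 3.80 × 0.4750 = 1.805 kΩ.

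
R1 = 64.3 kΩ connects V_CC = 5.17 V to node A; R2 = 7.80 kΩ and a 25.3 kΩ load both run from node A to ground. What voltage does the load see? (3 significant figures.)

The load sits in parallel with R2, giving an effective lower resistance R2' = R2·R_L/(R2+R_L) = 5.962 kΩ.
Voltage divider with the loaded lower leg: V_out = 5.17 × 5.962/(64.3 + 5.962) = 5.17 × 0.08485 = 0.4387 V.

V_out ≈ 0.439 V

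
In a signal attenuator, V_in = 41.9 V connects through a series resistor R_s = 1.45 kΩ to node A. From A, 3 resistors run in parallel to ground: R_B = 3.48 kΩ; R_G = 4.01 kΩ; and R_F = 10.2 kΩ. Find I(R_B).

I ≈ 6.27 mA

Combine the parallel branches: R_p = (1/3.48 + 1/4.01 + 1/10.2)⁻¹ = 1.575 kΩ.
V_A by voltage divider: V_A = 41.9 × 1.575/(1.45 + 1.575) = 21.82 V.
Branch current I = V_A/R_B = 21.82/3.48 = 6.270 mA.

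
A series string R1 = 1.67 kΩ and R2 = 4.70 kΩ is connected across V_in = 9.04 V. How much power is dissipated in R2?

Series current I = V_in/ΣR = 9.04/6.370 = 1.419 mA.
V(R2) = I·R = 6.670 V; P = V·I = 6.670 × 1.419 = 9.466 mW.

P ≈ 9.47 mW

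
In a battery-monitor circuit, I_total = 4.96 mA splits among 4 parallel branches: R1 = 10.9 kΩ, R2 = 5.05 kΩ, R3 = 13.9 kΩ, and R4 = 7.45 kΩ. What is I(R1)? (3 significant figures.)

I ≈ 0.918 mA

Total conductance ΣG = 1/10.9 + 1/5.05 + 1/13.9 + 1/7.45 = 0.4959 (units of 1/kΩ).
R1 takes the fraction G_k/ΣG = 0.09174/0.4959 = 0.1850, so I = 4.96 × 0.1850 = 0.9176 mA.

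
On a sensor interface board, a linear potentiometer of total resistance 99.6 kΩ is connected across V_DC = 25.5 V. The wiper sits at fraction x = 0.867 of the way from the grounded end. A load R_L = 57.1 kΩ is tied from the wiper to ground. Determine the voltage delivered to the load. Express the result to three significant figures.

Split the track: R_lower = x·R_p = 86.35 kΩ, R_upper = (1−x)·R_p = 13.25 kΩ.
(x·R_p) ‖ R_L = 34.37 kΩ.
Loaded-divider output: V_out = 25.5 × 0.7218 = 18.41 V.

V_out ≈ 18.4 V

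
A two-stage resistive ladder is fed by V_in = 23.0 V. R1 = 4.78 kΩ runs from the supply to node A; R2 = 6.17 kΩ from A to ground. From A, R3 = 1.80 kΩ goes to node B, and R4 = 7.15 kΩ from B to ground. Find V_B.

Node A sees R2 in parallel with the series input of stage 2, R3 + R4 = 8.950 kΩ.
Effective lower resistance at A: R2 ‖ 8.950 = 3.652 kΩ.
V_A = 23.0 × 3.652/(4.78 + 3.652) = 9.962 V.
Then the unloaded second divider: V_B = V_A × R4/(R3+R4) = 9.962 × 0.7989 = 7.958 V.

V_B ≈ 7.96 V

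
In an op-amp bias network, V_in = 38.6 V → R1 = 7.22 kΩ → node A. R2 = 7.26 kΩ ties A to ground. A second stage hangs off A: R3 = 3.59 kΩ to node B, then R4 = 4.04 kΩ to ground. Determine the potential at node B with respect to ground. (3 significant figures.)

Node A sees R2 in parallel with the series input of stage 2, R3 + R4 = 7.630 kΩ.
Effective lower resistance at A: R2 ‖ 7.630 = 3.720 kΩ.
V_A = 38.6 × 3.720/(7.22 + 3.720) = 13.13 V.
Stage 2 is unloaded, so V_B = V_A · R4/(R3+R4) = 13.13 × 4.04/7.630 = 6.950 V.

V_B ≈ 6.95 V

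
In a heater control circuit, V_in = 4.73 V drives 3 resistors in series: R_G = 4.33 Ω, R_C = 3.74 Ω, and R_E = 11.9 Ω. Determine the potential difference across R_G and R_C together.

Total series resistance ΣR = 4.33 + 3.74 + 11.9 = 19.97 Ω.
R_{R_G..R_C} = 4.33 + 3.74 = 8.070 Ω.
By the voltage-divider rule, V = 4.73 × 8.070/19.97 = 1.911 V.

V ≈ 1.91 V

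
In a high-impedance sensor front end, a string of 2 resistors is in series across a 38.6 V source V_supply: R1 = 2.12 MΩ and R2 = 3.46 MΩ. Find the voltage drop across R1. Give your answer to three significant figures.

V ≈ 14.7 V

Total series resistance ΣR = 2.12 + 3.46 = 5.580 MΩ.
Voltage divider: V = V_supply · (2.120 / 5.580) = 38.6 × 0.3799 = 14.67 V.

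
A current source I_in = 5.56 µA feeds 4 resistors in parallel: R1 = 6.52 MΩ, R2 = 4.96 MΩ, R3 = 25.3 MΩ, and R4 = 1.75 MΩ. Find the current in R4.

ΣG = 1/6.52 + 1/4.96 + 1/25.3 + 1/1.75 = 0.9659.
Current divider: I(R4) = I_in · G_k/ΣG = 5.56 × (0.5714/0.9659) = 5.56 × 0.5916 = 3.289 µA.

I ≈ 3.29 µA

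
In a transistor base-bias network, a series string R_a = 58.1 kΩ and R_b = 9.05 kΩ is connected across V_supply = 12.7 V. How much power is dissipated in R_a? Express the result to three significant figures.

The common current is I = 12.7/67.15 = 0.1891 mA.
P(R_a) = I²·R_a = (0.1891)² × 58.1 = 2.078 mW.

P ≈ 2.08 mW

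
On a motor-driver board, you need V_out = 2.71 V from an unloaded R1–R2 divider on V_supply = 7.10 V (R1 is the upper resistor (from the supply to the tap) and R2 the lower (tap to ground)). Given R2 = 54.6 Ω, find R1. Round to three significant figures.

Required fraction k = V_out/V_supply = 0.3817.
So R1 = R2 · (V_supply/V_out − 1) = 54.6 × (7.10/2.71 − 1) = 54.6 × 1.620 = 88.45 Ω.

R1 ≈ 88.4 Ω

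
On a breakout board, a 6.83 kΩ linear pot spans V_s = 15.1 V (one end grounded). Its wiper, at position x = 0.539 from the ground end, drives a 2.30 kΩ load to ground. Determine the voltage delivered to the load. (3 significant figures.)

Lower segment x·R_p = 3.681 kΩ; upper segment (1−x)·R_p = 3.149 kΩ.
R_L loads the lower segment: effective lower R = 1.416 kΩ.
V_out = 15.1 × 1.416/(3.149 + 1.416) = 4.683 V.
(Unloaded: V_out = x·V_s = 8.14 V.)

V_out ≈ 4.68 V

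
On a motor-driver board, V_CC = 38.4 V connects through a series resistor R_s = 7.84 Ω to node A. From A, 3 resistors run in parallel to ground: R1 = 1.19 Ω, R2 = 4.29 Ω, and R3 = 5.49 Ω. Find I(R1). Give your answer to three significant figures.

I ≈ 2.98 A

Parallel bank: R_p = 1/(1/1.19 + 1/4.29 + 1/5.49) = 0.7964 Ω.
V_A by voltage divider: V_A = 38.4 × 0.7964/(7.84 + 0.7964) = 3.541 V.
Branch current I = V_A/R1 = 3.541/1.19 = 2.976 A.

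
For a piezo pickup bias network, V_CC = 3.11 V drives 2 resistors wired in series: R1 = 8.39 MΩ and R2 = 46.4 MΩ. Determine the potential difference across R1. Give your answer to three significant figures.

V ≈ 0.476 V

ΣR = 8.39 + 46.4 = 54.79 MΩ.
V = V_CC · R/ΣR = 3.11 × 0.1531 = 0.4762 V.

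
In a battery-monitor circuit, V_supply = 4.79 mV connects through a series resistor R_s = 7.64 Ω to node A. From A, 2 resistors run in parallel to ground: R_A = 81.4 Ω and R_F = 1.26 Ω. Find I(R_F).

Parallel bank: R_p = 1/(1/81.4 + 1/1.26) = 1.241 Ω.
V_A by voltage divider: V_A = 4.79 × 1.241/(7.64 + 1.241) = 0.6692 mV.
I(R_F) = V_A / R_F = 0.6692/1.26 = 0.5311 mA.

I ≈ 0.531 mA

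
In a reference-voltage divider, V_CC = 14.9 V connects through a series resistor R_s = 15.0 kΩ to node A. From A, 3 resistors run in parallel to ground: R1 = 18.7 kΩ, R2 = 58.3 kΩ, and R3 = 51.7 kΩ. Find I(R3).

Combine the parallel branches: R_p = (1/18.7 + 1/58.3 + 1/51.7)⁻¹ = 11.11 kΩ.
V_A by voltage divider: V_A = 14.9 × 11.11/(15.0 + 11.11) = 6.342 V.
I(R3) = V_A / R3 = 6.342/51.7 = 0.1227 mA.

I ≈ 0.123 mA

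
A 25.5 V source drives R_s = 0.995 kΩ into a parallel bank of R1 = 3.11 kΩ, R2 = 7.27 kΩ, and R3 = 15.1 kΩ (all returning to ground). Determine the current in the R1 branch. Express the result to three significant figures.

Combine the parallel branches: R_p = (1/3.11 + 1/7.27 + 1/15.1)⁻¹ = 1.904 kΩ.
V_A = 25.5 × 1.904/2.899 = 16.75 V.
I(R1) = V_A / R1 = 16.75/3.11 = 5.385 mA.
(Check via current divider: I_total = 8.797 mA; share G_k/ΣG = 0.6121 → same result.)

I ≈ 5.38 mA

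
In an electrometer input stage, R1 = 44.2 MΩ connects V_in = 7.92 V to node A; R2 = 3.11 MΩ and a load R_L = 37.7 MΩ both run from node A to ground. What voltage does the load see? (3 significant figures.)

The load sits in parallel with R2, giving an effective lower resistance R2' = R2·R_L/(R2+R_L) = 2.873 MΩ.
Now apply the divider: V_out = 7.92 × 0.06103 = 0.4834 V.

V_out ≈ 0.483 V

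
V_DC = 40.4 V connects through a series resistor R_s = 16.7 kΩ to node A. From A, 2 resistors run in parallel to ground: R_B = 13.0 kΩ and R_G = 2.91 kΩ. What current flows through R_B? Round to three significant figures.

I ≈ 0.387 mA

Combine the parallel branches: R_p = (1/13.0 + 1/2.91)⁻¹ = 2.378 kΩ.
V_A by voltage divider: V_A = 40.4 × 2.378/(16.7 + 2.378) = 5.035 V.
Branch current I = V_A/R_B = 5.035/13.0 = 0.3873 mA.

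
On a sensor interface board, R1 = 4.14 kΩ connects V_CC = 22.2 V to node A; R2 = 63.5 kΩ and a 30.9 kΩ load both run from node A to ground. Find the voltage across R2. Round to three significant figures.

The load sits in parallel with R2, giving an effective lower resistance R2' = R2·R_L/(R2+R_L) = 20.79 kΩ.
Then V_out = V_CC · R2'/(R1 + R2') = 22.2 × 20.79/24.93 = 18.51 V.
(Unloaded it would be 20.8 V; the load pulls it down.)

V_out ≈ 18.5 V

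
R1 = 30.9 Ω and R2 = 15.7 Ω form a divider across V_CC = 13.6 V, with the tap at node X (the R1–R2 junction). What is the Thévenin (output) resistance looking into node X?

Zeroing V_CC shorts the top of R1 to ground, so R_th = R1 ‖ R2 = 10.41 Ω.

R_th ≈ 10.4 Ω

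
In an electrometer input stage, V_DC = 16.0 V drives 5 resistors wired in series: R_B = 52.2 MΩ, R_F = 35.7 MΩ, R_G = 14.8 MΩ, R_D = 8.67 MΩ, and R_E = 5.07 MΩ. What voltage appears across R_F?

ΣR = 52.2 + 35.7 + 14.8 + 8.67 + 5.07 = 116.4 MΩ.
Voltage divider: V = V_DC · (35.70 / 116.4) = 16.0 × 0.3066 = 4.906 V.

V ≈ 4.91 V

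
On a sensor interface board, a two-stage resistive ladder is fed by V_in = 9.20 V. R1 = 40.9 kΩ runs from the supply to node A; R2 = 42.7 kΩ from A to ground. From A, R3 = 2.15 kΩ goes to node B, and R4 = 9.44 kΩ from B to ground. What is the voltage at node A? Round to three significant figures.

Looking into the second stage from A: R3 + R4 = 11.59 kΩ appears in parallel with R2.
R2 ‖ (R3+R4) = 9.116 kΩ.
V_A = 9.20 × 9.116/(40.9 + 9.116) = 1.677 V.

V_A ≈ 1.68 V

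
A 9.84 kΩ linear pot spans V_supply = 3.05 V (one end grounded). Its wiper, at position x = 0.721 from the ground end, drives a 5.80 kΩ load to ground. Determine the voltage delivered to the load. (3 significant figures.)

Split the track: R_lower = x·R_p = 7.095 kΩ, R_upper = (1−x)·R_p = 2.745 kΩ.
R_L loads the lower segment: effective lower R = 3.191 kΩ.
Then V_out = V_supply · 3.191/(2.745 + 3.191) = 1.640 V.

V_out ≈ 1.64 V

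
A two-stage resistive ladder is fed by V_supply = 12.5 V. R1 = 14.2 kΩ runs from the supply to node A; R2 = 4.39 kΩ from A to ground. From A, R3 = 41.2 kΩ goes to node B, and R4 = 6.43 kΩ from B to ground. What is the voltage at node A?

Node A sees R2 in parallel with the series input of stage 2, R3 + R4 = 47.63 kΩ.
Effective lower resistance at A: R2 ‖ 47.63 = 4.020 kΩ.
So V_A = 12.5 × 0.2206 = 2.758 V.

V_A ≈ 2.76 V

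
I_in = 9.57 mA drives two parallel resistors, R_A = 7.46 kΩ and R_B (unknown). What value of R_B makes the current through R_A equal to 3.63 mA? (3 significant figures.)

R_B ≈ 4.56 kΩ

In a two-way split, I_A/I_in = R_B/(R_A + R_B).
With f = 0.3793, R_B = R_A · f/(1−f) = 7.46 × 0.6111 = 4.559 kΩ.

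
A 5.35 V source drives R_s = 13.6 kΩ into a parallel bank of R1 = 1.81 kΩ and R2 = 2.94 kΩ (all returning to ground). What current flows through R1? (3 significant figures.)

Equivalent of the parallel group: R_p = 1.120 kΩ.
V_A by voltage divider: V_A = 5.35 × 1.120/(13.6 + 1.120) = 0.4072 V.
I(R1) = V_A / R1 = 0.4072/1.81 = 0.2250 mA.

I ≈ 0.225 mA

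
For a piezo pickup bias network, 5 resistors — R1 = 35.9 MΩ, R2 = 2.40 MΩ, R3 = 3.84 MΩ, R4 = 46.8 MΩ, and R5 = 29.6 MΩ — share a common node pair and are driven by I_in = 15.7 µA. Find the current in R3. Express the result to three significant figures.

I ≈ 5.38 µA

Total conductance ΣG = 1/35.9 + 1/2.40 + 1/3.84 + 1/46.8 + 1/29.6 = 0.7601 (units of 1/MΩ).
R3 takes the fraction G_k/ΣG = 0.2604/0.7601 = 0.3426, so I = 15.7 × 0.3426 = 5.379 µA.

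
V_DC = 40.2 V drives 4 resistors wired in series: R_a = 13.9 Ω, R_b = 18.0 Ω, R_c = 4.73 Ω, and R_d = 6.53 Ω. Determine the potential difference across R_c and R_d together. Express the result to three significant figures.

Series total: ΣR = 13.9 + 18.0 + 4.73 + 6.53 = 43.16 Ω.
R_{R_c..R_d} = 4.73 + 6.53 = 11.26 Ω.
By the voltage-divider rule, V = 40.2 × 11.26/43.16 = 10.49 V.

V ≈ 10.5 V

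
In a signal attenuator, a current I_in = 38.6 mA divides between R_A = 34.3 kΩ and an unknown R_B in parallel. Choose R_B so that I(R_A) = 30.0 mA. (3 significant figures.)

R_B ≈ 120 kΩ

Two-branch current divider: I_A = I_in · R_B/(R_A + R_B).
30.0/38.6 = R_B/(R_A + R_B) → R_B = R_A · (0.7772)/(1 − 0.7772) = 34.3 × 3.488 = 119.7 kΩ.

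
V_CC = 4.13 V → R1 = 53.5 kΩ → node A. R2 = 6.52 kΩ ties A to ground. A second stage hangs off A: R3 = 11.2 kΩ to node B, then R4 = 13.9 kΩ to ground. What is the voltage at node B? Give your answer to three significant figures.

V_B ≈ 0.202 V

The second stage (R3 + R4 = 25.10 kΩ) loads node A in parallel with R2.
Effective lower resistance at A: R2 ‖ 25.10 = 5.176 kΩ.
V_A = 4.13 × 5.176/(53.5 + 5.176) = 0.3643 V.
Stage 2 is unloaded, so V_B = V_A · R4/(R3+R4) = 0.3643 × 13.9/25.10 = 0.2017 V.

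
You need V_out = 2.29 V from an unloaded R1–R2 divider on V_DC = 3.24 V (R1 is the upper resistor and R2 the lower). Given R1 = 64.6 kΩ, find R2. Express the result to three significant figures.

Required fraction k = V_out/V_DC = 0.7068.
So R2 = R1 · V_out/(V_DC − V_out) = 64.6 × 2.29/(3.24 − 2.29) = 64.6 × 2.411 = 155.7 kΩ.

R2 ≈ 156 kΩ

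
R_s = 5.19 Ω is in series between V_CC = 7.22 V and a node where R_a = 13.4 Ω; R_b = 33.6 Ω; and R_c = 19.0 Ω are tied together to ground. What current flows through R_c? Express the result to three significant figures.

Parallel bank: R_p = 1/(1/13.4 + 1/33.6 + 1/19.0) = 6.369 Ω.
V_A = 7.22 × 6.369/11.56 = 3.978 V.
I(R_c) = V_A / R_c = 3.978/19.0 = 0.2094 A.

I ≈ 0.209 A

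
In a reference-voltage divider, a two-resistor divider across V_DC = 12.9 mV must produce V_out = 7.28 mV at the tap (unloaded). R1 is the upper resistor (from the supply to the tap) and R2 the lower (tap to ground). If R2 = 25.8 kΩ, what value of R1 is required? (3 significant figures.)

V_out/V_DC = R2/(R1+R2) = 0.5643.
R1 = R2·(1/k − 1) = 25.8 × 0.7720 = 19.92 kΩ.

R1 ≈ 19.9 kΩ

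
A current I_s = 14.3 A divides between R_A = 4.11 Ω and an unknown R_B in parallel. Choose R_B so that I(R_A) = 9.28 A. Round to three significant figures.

The fraction through R_A equals R_B/(R_A+R_B).
9.28/14.3 = R_B/(R_A + R_B) → R_B = R_A · (0.6490)/(1 − 0.6490) = 4.11 × 1.849 = 7.598 Ω.

R_B ≈ 7.60 Ω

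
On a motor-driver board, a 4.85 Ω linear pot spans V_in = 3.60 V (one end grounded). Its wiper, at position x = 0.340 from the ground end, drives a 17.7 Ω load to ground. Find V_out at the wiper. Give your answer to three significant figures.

V_out ≈ 1.15 V

Split the track: R_lower = x·R_p = 1.649 Ω, R_upper = (1−x)·R_p = 3.201 Ω.
Lower segment in parallel with the load: 1.649 ‖ 17.7 = 1.508 Ω.
Loaded-divider output: V_out = 3.60 × 0.3203 = 1.153 V.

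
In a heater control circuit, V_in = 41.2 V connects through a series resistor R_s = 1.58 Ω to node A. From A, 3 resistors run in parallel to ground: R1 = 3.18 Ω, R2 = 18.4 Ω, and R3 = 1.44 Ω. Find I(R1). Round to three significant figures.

I ≈ 4.83 A

Parallel bank: R_p = 1/(1/3.18 + 1/18.4 + 1/1.44) = 0.9405 Ω.
Node voltage V_A = V_in · R_p/(R_s + R_p) = 41.2 × 0.3731 = 15.37 V.
I(R1) = V_A / R1 = 15.37/3.18 = 4.834 A.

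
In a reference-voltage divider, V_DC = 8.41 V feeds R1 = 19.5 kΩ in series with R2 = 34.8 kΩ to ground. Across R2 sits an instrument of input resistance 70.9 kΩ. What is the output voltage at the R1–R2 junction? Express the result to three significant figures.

The load sits in parallel with R2, giving an effective lower resistance R2' = R2·R_L/(R2+R_L) = 23.34 kΩ.
Now apply the divider: V_out = 8.41 × 0.5448 = 4.582 V.

V_out ≈ 4.58 V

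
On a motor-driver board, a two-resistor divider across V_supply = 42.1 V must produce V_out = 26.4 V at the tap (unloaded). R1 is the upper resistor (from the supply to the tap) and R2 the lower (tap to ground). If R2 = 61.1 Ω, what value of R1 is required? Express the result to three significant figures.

R1 ≈ 36.3 Ω

V_out/V_supply = R2/(R1+R2) = 0.6271.
So R1 = R2 · (V_supply/V_out − 1) = 61.1 × (42.1/26.4 − 1) = 61.1 × 0.5947 = 36.34 Ω.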